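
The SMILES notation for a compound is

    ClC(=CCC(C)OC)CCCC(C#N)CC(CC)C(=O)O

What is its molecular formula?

C16H26ClNO3

Walk through each heavy atom and fill implicit hydrogens from standard valence (C 4, N 3, O 2, S 2, halogen 1):
  atom 1: Cl (halogen, monovalent) → 0 H
  atom 2: C, bond orders sum to 4 (valence 4) → 0 H
  atom 3: C, bond orders sum to 3 (valence 4) → 1 H
  atom 4: C, bond orders sum to 2 (valence 4) → 2 H
  atom 5: C, bond orders sum to 3 (valence 4) → 1 H
  atom 6: C, bond orders sum to 1 (valence 4) → 3 H
  atom 7: O, bond orders sum to 2 (valence 2) → 0 H
  atom 8: C, bond orders sum to 1 (valence 4) → 3 H
  atom 9: C, bond orders sum to 2 (valence 4) → 2 H
  atom 10: C, bond orders sum to 2 (valence 4) → 2 H
  atom 11: C, bond orders sum to 2 (valence 4) → 2 H
  atom 12: C, bond orders sum to 3 (valence 4) → 1 H
  atom 13: C, bond orders sum to 4 (valence 4) → 0 H
  atom 14: N, bond orders sum to 3 (valence 3) → 0 H
  atom 15: C, bond orders sum to 2 (valence 4) → 2 H
  atom 16: C, bond orders sum to 3 (valence 4) → 1 H
  atom 17: C, bond orders sum to 2 (valence 4) → 2 H
  atom 18: C, bond orders sum to 1 (valence 4) → 3 H
  atom 19: C, bond orders sum to 4 (valence 4) → 0 H
  atom 20: O, bond orders sum to 2 (valence 2) → 0 H
  atom 21: O, bond orders sum to 1 (valence 2) → 1 H
Totals → C:16, H:26, Cl:1, N:1, O:3.
In Hill order: C16H26ClNO3.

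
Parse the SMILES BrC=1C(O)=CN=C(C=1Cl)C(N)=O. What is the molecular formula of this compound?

Walk through each heavy atom and fill implicit hydrogens from standard valence (C 4, N 3, O 2, S 2, halogen 1):
  atom 1: Br (halogen, monovalent) → 0 H
  atom 2: C, bond orders sum to 4 (valence 4) → 0 H
  atom 3: C, bond orders sum to 4 (valence 4) → 0 H
  atom 4: O, bond orders sum to 1 (valence 2) → 1 H
  atom 5: C, bond orders sum to 3 (valence 4) → 1 H
  atom 6: N, bond orders sum to 3 (valence 3) → 0 H
  atom 7: C, bond orders sum to 4 (valence 4) → 0 H
  atom 8: C, bond orders sum to 4 (valence 4) → 0 H
  atom 9: Cl (halogen, monovalent) → 0 H
  atom 10: C, bond orders sum to 4 (valence 4) → 0 H
  atom 11: N, bond orders sum to 1 (valence 3) → 2 H
  atom 12: O, bond orders sum to 2 (valence 2) → 0 H
Totals → C:6, H:4, Br:1, Cl:1, N:2, O:2.

C6H4BrClN2O2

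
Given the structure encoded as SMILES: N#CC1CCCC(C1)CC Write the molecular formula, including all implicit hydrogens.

Walk through each heavy atom and fill implicit hydrogens from standard valence (C 4, N 3, O 2, S 2, halogen 1):
  atom 1: N, bond orders sum to 3 (valence 3) → 0 H
  atom 2: C, bond orders sum to 4 (valence 4) → 0 H
  atom 3: C, bond orders sum to 3 (valence 4) → 1 H
  atom 4: C, bond orders sum to 2 (valence 4) → 2 H
  atom 5: C, bond orders sum to 2 (valence 4) → 2 H
  atom 6: C, bond orders sum to 2 (valence 4) → 2 H
  atom 7: C, bond orders sum to 3 (valence 4) → 1 H
  atom 8: C, bond orders sum to 2 (valence 4) → 2 H
  atom 9: C, bond orders sum to 2 (valence 4) → 2 H
  atom 10: C, bond orders sum to 1 (valence 4) → 3 H
Totals → C:9, H:15, N:1.

C9H15N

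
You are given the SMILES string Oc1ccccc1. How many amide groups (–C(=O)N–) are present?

Scan the SMILES for the amide motif — none present.
Groups that are present: 1 hydroxyl.

0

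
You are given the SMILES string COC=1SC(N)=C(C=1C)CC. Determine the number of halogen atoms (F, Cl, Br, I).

Scan the SMILES for the halogen motif — none present.
Groups that are present: 1 ether, 1 primary amine.

0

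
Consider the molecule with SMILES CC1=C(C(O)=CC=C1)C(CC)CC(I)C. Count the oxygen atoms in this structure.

Scan the SMILES for O atoms (remember two-letter symbols like Cl and Br are single atoms).
Oxygen count: 1.

1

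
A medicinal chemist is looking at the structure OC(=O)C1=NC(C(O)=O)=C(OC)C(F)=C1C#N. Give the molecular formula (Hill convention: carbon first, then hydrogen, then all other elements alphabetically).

Walk through each heavy atom and fill implicit hydrogens from standard valence (C 4, N 3, O 2, S 2, halogen 1):
  atom 1: O, bond orders sum to 1 (valence 2) → 1 H
  atom 2: C, bond orders sum to 4 (valence 4) → 0 H
  atom 3: O, bond orders sum to 2 (valence 2) → 0 H
  atom 4: C, bond orders sum to 4 (valence 4) → 0 H
  atom 5: N, bond orders sum to 3 (valence 3) → 0 H
  atom 6: C, bond orders sum to 4 (valence 4) → 0 H
  atom 7: C, bond orders sum to 4 (valence 4) → 0 H
  atom 8: O, bond orders sum to 1 (valence 2) → 1 H
  atom 9: O, bond orders sum to 2 (valence 2) → 0 H
  atom 10: C, bond orders sum to 4 (valence 4) → 0 H
  atom 11: O, bond orders sum to 2 (valence 2) → 0 H
  atom 12: C, bond orders sum to 1 (valence 4) → 3 H
  atom 13: C, bond orders sum to 4 (valence 4) → 0 H
  atom 14: F (halogen, monovalent) → 0 H
  atom 15: C, bond orders sum to 4 (valence 4) → 0 H
  atom 16: C, bond orders sum to 4 (valence 4) → 0 H
  atom 17: N, bond orders sum to 3 (valence 3) → 0 H
Totals → C:9, H:5, F:1, N:2, O:5.

C9H5FN2O5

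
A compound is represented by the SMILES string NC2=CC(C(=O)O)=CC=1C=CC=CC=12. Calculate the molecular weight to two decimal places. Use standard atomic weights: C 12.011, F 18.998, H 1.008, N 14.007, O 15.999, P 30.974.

First, the molecular formula is C11H9NO2 (counting implicit H from valence).
  C: 11 × 12.011 = 132.121
  H: 9 × 1.008 = 9.072
  N: 1 × 14.007 = 14.007
  O: 2 × 15.999 = 31.998
Sum: 11×12.011 + 9×1.008 + 1×14.007 + 2×15.999 = 187.198 → 187.20 g/mol.

187.20 g/mol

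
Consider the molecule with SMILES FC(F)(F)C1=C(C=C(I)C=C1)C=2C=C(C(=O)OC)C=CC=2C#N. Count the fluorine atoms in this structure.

3

Scan the SMILES for F atoms (remember two-letter symbols like Cl and Br are single atoms).
Fluorine count: 3.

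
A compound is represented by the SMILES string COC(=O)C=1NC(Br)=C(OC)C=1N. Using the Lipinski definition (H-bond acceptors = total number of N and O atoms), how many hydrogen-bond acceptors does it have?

N atoms: 2; O atoms: 3.
Lipinski HBA = 2 + 3 = 5.

5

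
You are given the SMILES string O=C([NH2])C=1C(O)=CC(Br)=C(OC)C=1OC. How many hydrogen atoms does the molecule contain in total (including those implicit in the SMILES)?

10

Walk through each heavy atom and fill implicit hydrogens from standard valence (C 4, N 3, O 2, S 2, halogen 1):
  atom 1: O, bond orders sum to 2 (valence 2) → 0 H
  atom 2: C, bond orders sum to 4 (valence 4) → 0 H
  atom 3: N with explicit H count 2
  atom 4: C, bond orders sum to 4 (valence 4) → 0 H
  atom 5: C, bond orders sum to 4 (valence 4) → 0 H
  atom 6: O, bond orders sum to 1 (valence 2) → 1 H
  atom 7: C, bond orders sum to 3 (valence 4) → 1 H
  atom 8: C, bond orders sum to 4 (valence 4) → 0 H
  atom 9: Br (halogen, monovalent) → 0 H
  atom 10: C, bond orders sum to 4 (valence 4) → 0 H
  atom 11: O, bond orders sum to 2 (valence 2) → 0 H
  atom 12: C, bond orders sum to 1 (valence 4) → 3 H
  atom 13: C, bond orders sum to 4 (valence 4) → 0 H
  atom 14: O, bond orders sum to 2 (valence 2) → 0 H
  atom 15: C, bond orders sum to 1 (valence 4) → 3 H
Total hydrogens: 10.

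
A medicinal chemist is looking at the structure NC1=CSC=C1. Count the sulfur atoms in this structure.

1

Scan the SMILES for S atoms (remember two-letter symbols like Cl and Br are single atoms).
Sulfur count: 1.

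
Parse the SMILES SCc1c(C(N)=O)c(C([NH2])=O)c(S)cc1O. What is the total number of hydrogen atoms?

10

Walk through each heavy atom and fill implicit hydrogens from standard valence (C 4, N 3, O 2, S 2, halogen 1); for lowercase aromatic atoms, an aromatic c carries 1 H when it has two neighbours and 0 H with three, and aromatic n carries 0 H:
  atom 1: S, bond orders sum to 1 (valence 2) → 1 H
  atom 2: C, bond orders sum to 2 (valence 4) → 2 H
  atom 3: aromatic c, 3 neighbours → 0 H
  atom 4: aromatic c, 3 neighbours → 0 H
  atom 5: C, bond orders sum to 4 (valence 4) → 0 H
  atom 6: N, bond orders sum to 1 (valence 3) → 2 H
  atom 7: O, bond orders sum to 2 (valence 2) → 0 H
  atom 8: aromatic c, 3 neighbours → 0 H
  atom 9: C, bond orders sum to 4 (valence 4) → 0 H
  atom 10: N with explicit H count 2
  atom 11: O, bond orders sum to 2 (valence 2) → 0 H
  atom 12: aromatic c, 3 neighbours → 0 H
  atom 13: S, bond orders sum to 1 (valence 2) → 1 H
  atom 14: aromatic c, 2 neighbours → 1 H
  atom 15: aromatic c, 3 neighbours → 0 H
  atom 16: O, bond orders sum to 1 (valence 2) → 1 H
Total hydrogens: 10.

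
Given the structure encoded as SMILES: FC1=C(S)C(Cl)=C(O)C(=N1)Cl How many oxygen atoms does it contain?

Scan the SMILES for O atoms (remember two-letter symbols like Cl and Br are single atoms).
Oxygen count: 1.

1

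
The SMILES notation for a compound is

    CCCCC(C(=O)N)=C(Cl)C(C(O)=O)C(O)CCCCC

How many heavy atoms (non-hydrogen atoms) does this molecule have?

Every atom symbol written in the SMILES (organic subset) is one heavy atom; implicit H are not written.
Heavy atoms by element → C:15, Cl:1, N:1, O:4.
Total: 21.

21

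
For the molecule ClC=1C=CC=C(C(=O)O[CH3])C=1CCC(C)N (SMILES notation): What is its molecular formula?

C12H16ClNO2

Walk through each heavy atom and fill implicit hydrogens from standard valence (C 4, N 3, O 2, S 2, halogen 1):
  atom 1: Cl (halogen, monovalent) → 0 H
  atom 2: C, bond orders sum to 4 (valence 4) → 0 H
  atom 3: C, bond orders sum to 3 (valence 4) → 1 H
  atom 4: C, bond orders sum to 3 (valence 4) → 1 H
  atom 5: C, bond orders sum to 3 (valence 4) → 1 H
  atom 6: C, bond orders sum to 4 (valence 4) → 0 H
  atom 7: C, bond orders sum to 4 (valence 4) → 0 H
  atom 8: O, bond orders sum to 2 (valence 2) → 0 H
  atom 9: O, bond orders sum to 2 (valence 2) → 0 H
  atom 10: C with explicit H count 3
  atom 11: C, bond orders sum to 4 (valence 4) → 0 H
  atom 12: C, bond orders sum to 2 (valence 4) → 2 H
  atom 13: C, bond orders sum to 2 (valence 4) → 2 H
  atom 14: C, bond orders sum to 3 (valence 4) → 1 H
  atom 15: C, bond orders sum to 1 (valence 4) → 3 H
  atom 16: N, bond orders sum to 1 (valence 3) → 2 H
Totals → C:12, H:16, Cl:1, N:1, O:2.
In Hill order: C12H16ClNO2.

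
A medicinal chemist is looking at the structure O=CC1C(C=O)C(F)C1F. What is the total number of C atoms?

Count every carbon token in the SMILES (each C, including those in ring-closure positions and inside branches).
Carbon count: 6.

6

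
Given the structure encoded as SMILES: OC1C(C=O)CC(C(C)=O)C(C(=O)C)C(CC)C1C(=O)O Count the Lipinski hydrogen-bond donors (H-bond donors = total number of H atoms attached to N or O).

2

Donors: find every N or O and count the H atoms it carries.
  atom 1 (O): bond orders sum to 1 → 1 H
  atom 5 (O): bond orders sum to 2 → 0 H
  atom 10 (O): bond orders sum to 2 → 0 H
  atom 13 (O): bond orders sum to 2 → 0 H
  atom 20 (O): bond orders sum to 2 → 0 H
  atom 21 (O): bond orders sum to 1 → 1 H
Lipinski HBD = 2.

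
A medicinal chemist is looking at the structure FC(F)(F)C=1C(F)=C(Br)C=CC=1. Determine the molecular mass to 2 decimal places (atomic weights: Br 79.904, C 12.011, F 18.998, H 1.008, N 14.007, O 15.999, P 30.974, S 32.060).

First, the molecular formula is C7H3BrF4 (counting implicit H from valence).
  Br: 1 × 79.904 = 79.904
  C: 7 × 12.011 = 84.077
  F: 4 × 18.998 = 75.992
  H: 3 × 1.008 = 3.024
Sum: 1×79.904 + 7×12.011 + 4×18.998 + 3×1.008 = 242.997 → 243.00 g/mol.

243.00 g/mol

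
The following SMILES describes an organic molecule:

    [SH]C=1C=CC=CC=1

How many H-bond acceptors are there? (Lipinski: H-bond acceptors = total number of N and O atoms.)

0

N atoms: 0; O atoms: 0.
Lipinski HBA = 0 + 0 = 0.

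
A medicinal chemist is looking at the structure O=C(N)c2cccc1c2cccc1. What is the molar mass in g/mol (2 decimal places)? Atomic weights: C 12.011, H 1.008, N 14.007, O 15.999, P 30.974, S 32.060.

First, the molecular formula is C11H9NO (counting implicit H from valence).
  C: 11 × 12.011 = 132.121
  H: 9 × 1.008 = 9.072
  N: 1 × 14.007 = 14.007
  O: 1 × 15.999 = 15.999
Sum: 11×12.011 + 9×1.008 + 1×14.007 + 1×15.999 = 171.199 → 171.20 g/mol.

171.20 g/mol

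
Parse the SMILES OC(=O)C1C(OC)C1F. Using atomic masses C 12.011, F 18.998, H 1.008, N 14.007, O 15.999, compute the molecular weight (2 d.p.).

First, the molecular formula is C5H7FO3 (counting implicit H from valence).
  C: 5 × 12.011 = 60.055
  F: 1 × 18.998 = 18.998
  H: 7 × 1.008 = 7.056
  O: 3 × 15.999 = 47.997
Sum: 5×12.011 + 1×18.998 + 7×1.008 + 3×15.999 = 134.106 → 134.11 g/mol.

134.11 g/mol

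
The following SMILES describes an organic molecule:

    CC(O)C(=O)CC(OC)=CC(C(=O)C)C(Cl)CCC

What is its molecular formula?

Walk through each heavy atom and fill implicit hydrogens from standard valence (C 4, N 3, O 2, S 2, halogen 1):
  atom 1: C, bond orders sum to 1 (valence 4) → 3 H
  atom 2: C, bond orders sum to 3 (valence 4) → 1 H
  atom 3: O, bond orders sum to 1 (valence 2) → 1 H
  atom 4: C, bond orders sum to 4 (valence 4) → 0 H
  atom 5: O, bond orders sum to 2 (valence 2) → 0 H
  atom 6: C, bond orders sum to 2 (valence 4) → 2 H
  atom 7: C, bond orders sum to 4 (valence 4) → 0 H
  atom 8: O, bond orders sum to 2 (valence 2) → 0 H
  atom 9: C, bond orders sum to 1 (valence 4) → 3 H
  atom 10: C, bond orders sum to 3 (valence 4) → 1 H
  atom 11: C, bond orders sum to 3 (valence 4) → 1 H
  atom 12: C, bond orders sum to 4 (valence 4) → 0 H
  atom 13: O, bond orders sum to 2 (valence 2) → 0 H
  atom 14: C, bond orders sum to 1 (valence 4) → 3 H
  atom 15: C, bond orders sum to 3 (valence 4) → 1 H
  atom 16: Cl (halogen, monovalent) → 0 H
  atom 17: C, bond orders sum to 2 (valence 4) → 2 H
  atom 18: C, bond orders sum to 2 (valence 4) → 2 H
  atom 19: C, bond orders sum to 1 (valence 4) → 3 H
Totals → C:14, H:23, Cl:1, O:4.

C14H23ClO4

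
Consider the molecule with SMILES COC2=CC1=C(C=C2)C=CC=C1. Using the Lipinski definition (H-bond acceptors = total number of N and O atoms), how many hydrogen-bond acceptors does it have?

N atoms: 0; O atoms: 1.
Lipinski HBA = 0 + 1 = 1.

1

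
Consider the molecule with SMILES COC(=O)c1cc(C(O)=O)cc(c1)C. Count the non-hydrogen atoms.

Every atom symbol written in the SMILES (organic subset) is one heavy atom; implicit H are not written.
Heavy atoms by element → C:10, O:4.
Total: 14.

14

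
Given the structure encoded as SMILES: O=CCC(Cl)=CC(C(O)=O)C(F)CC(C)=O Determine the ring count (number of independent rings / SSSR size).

In SMILES, each pair of matching ring-closure digits denotes one ring-closing bond; the number of such bonds equals the number of independent rings.
Ring-closure bonds here: 0.

0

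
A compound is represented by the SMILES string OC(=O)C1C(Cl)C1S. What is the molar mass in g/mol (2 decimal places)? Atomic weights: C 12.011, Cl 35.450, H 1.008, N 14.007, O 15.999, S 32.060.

152.59 g/mol

First, the molecular formula is C4H5ClO2S (counting implicit H from valence).
  C: 4 × 12.011 = 48.044
  Cl: 1 × 35.450 = 35.450
  H: 5 × 1.008 = 5.040
  O: 2 × 15.999 = 31.998
  S: 1 × 32.060 = 32.060
Sum: 4×12.011 + 1×35.450 + 5×1.008 + 2×15.999 + 1×32.060 = 152.592 → 152.59 g/mol.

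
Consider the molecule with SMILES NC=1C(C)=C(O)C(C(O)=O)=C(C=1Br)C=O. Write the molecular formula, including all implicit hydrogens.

C9H8BrNO4

Walk through each heavy atom and fill implicit hydrogens from standard valence (C 4, N 3, O 2, S 2, halogen 1):
  atom 1: N, bond orders sum to 1 (valence 3) → 2 H
  atom 2: C, bond orders sum to 4 (valence 4) → 0 H
  atom 3: C, bond orders sum to 4 (valence 4) → 0 H
  atom 4: C, bond orders sum to 1 (valence 4) → 3 H
  atom 5: C, bond orders sum to 4 (valence 4) → 0 H
  atom 6: O, bond orders sum to 1 (valence 2) → 1 H
  atom 7: C, bond orders sum to 4 (valence 4) → 0 H
  atom 8: C, bond orders sum to 4 (valence 4) → 0 H
  atom 9: O, bond orders sum to 1 (valence 2) → 1 H
  atom 10: O, bond orders sum to 2 (valence 2) → 0 H
  atom 11: C, bond orders sum to 4 (valence 4) → 0 H
  atom 12: C, bond orders sum to 4 (valence 4) → 0 H
  atom 13: Br (halogen, monovalent) → 0 H
  atom 14: C, bond orders sum to 3 (valence 4) → 1 H
  atom 15: O, bond orders sum to 2 (valence 2) → 0 H
Totals → C:9, H:8, Br:1, N:1, O:4.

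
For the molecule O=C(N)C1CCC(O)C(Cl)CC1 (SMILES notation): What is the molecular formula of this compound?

C8H14ClNO2

Walk through each heavy atom and fill implicit hydrogens from standard valence (C 4, N 3, O 2, S 2, halogen 1):
  atom 1: O, bond orders sum to 2 (valence 2) → 0 H
  atom 2: C, bond orders sum to 4 (valence 4) → 0 H
  atom 3: N, bond orders sum to 1 (valence 3) → 2 H
  atom 4: C, bond orders sum to 3 (valence 4) → 1 H
  atom 5: C, bond orders sum to 2 (valence 4) → 2 H
  atom 6: C, bond orders sum to 2 (valence 4) → 2 H
  atom 7: C, bond orders sum to 3 (valence 4) → 1 H
  atom 8: O, bond orders sum to 1 (valence 2) → 1 H
  atom 9: C, bond orders sum to 3 (valence 4) → 1 H
  atom 10: Cl (halogen, monovalent) → 0 H
  atom 11: C, bond orders sum to 2 (valence 4) → 2 H
  atom 12: C, bond orders sum to 2 (valence 4) → 2 H
Totals → C:8, H:14, Cl:1, N:1, O:2.
In Hill order: C8H14ClNO2.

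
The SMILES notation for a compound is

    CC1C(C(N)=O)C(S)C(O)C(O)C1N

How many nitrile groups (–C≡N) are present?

Scan the SMILES for the nitrile motif — none present.
Groups that are present: 1 amide, 2 hydroxyl, 1 primary amine, 1 thiol.

0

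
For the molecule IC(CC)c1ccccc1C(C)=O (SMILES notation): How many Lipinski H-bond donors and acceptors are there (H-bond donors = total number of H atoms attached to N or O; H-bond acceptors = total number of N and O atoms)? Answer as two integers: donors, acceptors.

Donors: find every N or O and count the H atoms it carries.
  atom 13 (O): bond orders sum to 2 → 0 H
Lipinski HBD = 0.
Acceptors: N atoms = 0, O atoms = 1 → HBA = 1.

0, 1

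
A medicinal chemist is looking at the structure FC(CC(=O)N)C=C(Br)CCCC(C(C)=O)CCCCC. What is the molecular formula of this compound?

C16H27BrFNO2

Walk through each heavy atom and fill implicit hydrogens from standard valence (C 4, N 3, O 2, S 2, halogen 1):
  atom 1: F (halogen, monovalent) → 0 H
  atom 2: C, bond orders sum to 3 (valence 4) → 1 H
  atom 3: C, bond orders sum to 2 (valence 4) → 2 H
  atom 4: C, bond orders sum to 4 (valence 4) → 0 H
  atom 5: O, bond orders sum to 2 (valence 2) → 0 H
  atom 6: N, bond orders sum to 1 (valence 3) → 2 H
  atom 7: C, bond orders sum to 3 (valence 4) → 1 H
  atom 8: C, bond orders sum to 4 (valence 4) → 0 H
  atom 9: Br (halogen, monovalent) → 0 H
  atom 10: C, bond orders sum to 2 (valence 4) → 2 H
  atom 11: C, bond orders sum to 2 (valence 4) → 2 H
  atom 12: C, bond orders sum to 2 (valence 4) → 2 H
  atom 13: C, bond orders sum to 3 (valence 4) → 1 H
  atom 14: C, bond orders sum to 4 (valence 4) → 0 H
  atom 15: C, bond orders sum to 1 (valence 4) → 3 H
  atom 16: O, bond orders sum to 2 (valence 2) → 0 H
  atom 17: C, bond orders sum to 2 (valence 4) → 2 H
  atom 18: C, bond orders sum to 2 (valence 4) → 2 H
  atom 19: C, bond orders sum to 2 (valence 4) → 2 H
  atom 20: C, bond orders sum to 2 (valence 4) → 2 H
  atom 21: C, bond orders sum to 1 (valence 4) → 3 H
Totals → C:16, H:27, Br:1, F:1, N:1, O:2.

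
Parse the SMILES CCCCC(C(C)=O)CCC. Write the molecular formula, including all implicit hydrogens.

C10H20O

Walk through each heavy atom and fill implicit hydrogens from standard valence (C 4, N 3, O 2, S 2, halogen 1):
  atom 1: C, bond orders sum to 1 (valence 4) → 3 H
  atom 2: C, bond orders sum to 2 (valence 4) → 2 H
  atom 3: C, bond orders sum to 2 (valence 4) → 2 H
  atom 4: C, bond orders sum to 2 (valence 4) → 2 H
  atom 5: C, bond orders sum to 3 (valence 4) → 1 H
  atom 6: C, bond orders sum to 4 (valence 4) → 0 H
  atom 7: C, bond orders sum to 1 (valence 4) → 3 H
  atom 8: O, bond orders sum to 2 (valence 2) → 0 H
  atom 9: C, bond orders sum to 2 (valence 4) → 2 H
  atom 10: C, bond orders sum to 2 (valence 4) → 2 H
  atom 11: C, bond orders sum to 1 (valence 4) → 3 H
Totals → C:10, H:20, O:1.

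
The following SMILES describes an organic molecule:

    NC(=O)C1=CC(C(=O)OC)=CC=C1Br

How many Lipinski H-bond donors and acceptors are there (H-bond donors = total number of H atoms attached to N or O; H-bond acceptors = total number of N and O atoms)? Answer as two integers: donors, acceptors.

Donors: find every N or O and count the H atoms it carries.
  atom 1 (N): bond orders sum to 1 → 2 H
  atom 3 (O): bond orders sum to 2 → 0 H
  atom 8 (O): bond orders sum to 2 → 0 H
  atom 9 (O): bond orders sum to 2 → 0 H
Lipinski HBD = 2.
Acceptors: N atoms = 1, O atoms = 3 → HBA = 4.

2, 4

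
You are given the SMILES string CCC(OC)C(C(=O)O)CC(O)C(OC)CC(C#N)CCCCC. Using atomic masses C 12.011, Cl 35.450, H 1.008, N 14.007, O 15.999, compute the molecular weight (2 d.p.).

343.46 g/mol

First, the molecular formula is C18H33NO5 (counting implicit H from valence).
  C: 18 × 12.011 = 216.198
  H: 33 × 1.008 = 33.264
  N: 1 × 14.007 = 14.007
  O: 5 × 15.999 = 79.995
Sum: 18×12.011 + 33×1.008 + 1×14.007 + 5×15.999 = 343.464 → 343.46 g/mol.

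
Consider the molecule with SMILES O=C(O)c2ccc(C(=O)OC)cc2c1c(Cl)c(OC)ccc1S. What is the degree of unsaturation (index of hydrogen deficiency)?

Molecular formula: C16H13ClO5S.
DoU = (2C + 2 + N − H − X) / 2, where X is the halogen count and O/S are ignored.
    = (2·16 + 2 + 0 − 13 − 1) / 2 = 20 / 2 = 10.

10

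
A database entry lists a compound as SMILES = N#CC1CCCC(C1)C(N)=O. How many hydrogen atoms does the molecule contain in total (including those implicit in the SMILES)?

Walk through each heavy atom and fill implicit hydrogens from standard valence (C 4, N 3, O 2, S 2, halogen 1):
  atom 1: N, bond orders sum to 3 (valence 3) → 0 H
  atom 2: C, bond orders sum to 4 (valence 4) → 0 H
  atom 3: C, bond orders sum to 3 (valence 4) → 1 H
  atom 4: C, bond orders sum to 2 (valence 4) → 2 H
  atom 5: C, bond orders sum to 2 (valence 4) → 2 H
  atom 6: C, bond orders sum to 2 (valence 4) → 2 H
  atom 7: C, bond orders sum to 3 (valence 4) → 1 H
  atom 8: C, bond orders sum to 2 (valence 4) → 2 H
  atom 9: C, bond orders sum to 4 (valence 4) → 0 H
  atom 10: N, bond orders sum to 1 (valence 3) → 2 H
  atom 11: O, bond orders sum to 2 (valence 2) → 0 H
Total hydrogens: 12.

12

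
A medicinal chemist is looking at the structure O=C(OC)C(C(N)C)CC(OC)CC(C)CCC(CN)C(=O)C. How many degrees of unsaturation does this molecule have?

2

Degree of unsaturation = (number of rings) + (number of π bonds).
Ring closures in the SMILES: 0.
π bonds: 2 double bonds (each 1 DoU) → 2 DoU from unsaturation.
Total DoU = 0 + 2 = 2.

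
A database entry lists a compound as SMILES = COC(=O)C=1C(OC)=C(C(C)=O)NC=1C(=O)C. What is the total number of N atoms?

Scan the SMILES for N atoms (remember two-letter symbols like Cl and Br are single atoms).
Nitrogen count: 1.

1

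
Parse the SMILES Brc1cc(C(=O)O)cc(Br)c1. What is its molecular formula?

C7H4Br2O2

Walk through each heavy atom and fill implicit hydrogens from standard valence (C 4, N 3, O 2, S 2, halogen 1); for lowercase aromatic atoms, an aromatic c carries 1 H when it has two neighbours and 0 H with three, and aromatic n carries 0 H:
  atom 1: Br (halogen, monovalent) → 0 H
  atom 2: aromatic c, 3 neighbours → 0 H
  atom 3: aromatic c, 2 neighbours → 1 H
  atom 4: aromatic c, 3 neighbours → 0 H
  atom 5: C, bond orders sum to 4 (valence 4) → 0 H
  atom 6: O, bond orders sum to 2 (valence 2) → 0 H
  atom 7: O, bond orders sum to 1 (valence 2) → 1 H
  atom 8: aromatic c, 2 neighbours → 1 H
  atom 9: aromatic c, 3 neighbours → 0 H
  atom 10: Br (halogen, monovalent) → 0 H
  atom 11: aromatic c, 2 neighbours → 1 H
Totals → C:7, H:4, Br:2, O:2.
In Hill order: C7H4Br2O2.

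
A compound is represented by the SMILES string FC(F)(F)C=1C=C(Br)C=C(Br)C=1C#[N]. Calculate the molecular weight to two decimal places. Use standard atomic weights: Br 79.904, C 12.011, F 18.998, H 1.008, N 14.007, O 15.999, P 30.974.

First, the molecular formula is C8H2Br2F3N (counting implicit H from valence).
  Br: 2 × 79.904 = 159.808
  C: 8 × 12.011 = 96.088
  F: 3 × 18.998 = 56.994
  H: 2 × 1.008 = 2.016
  N: 1 × 14.007 = 14.007
Sum: 2×79.904 + 8×12.011 + 3×18.998 + 2×1.008 + 1×14.007 = 328.913 → 328.91 g/mol.

328.91 g/mol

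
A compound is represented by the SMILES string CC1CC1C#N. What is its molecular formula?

Walk through each heavy atom and fill implicit hydrogens from standard valence (C 4, N 3, O 2, S 2, halogen 1):
  atom 1: C, bond orders sum to 1 (valence 4) → 3 H
  atom 2: C, bond orders sum to 3 (valence 4) → 1 H
  atom 3: C, bond orders sum to 2 (valence 4) → 2 H
  atom 4: C, bond orders sum to 3 (valence 4) → 1 H
  atom 5: C, bond orders sum to 4 (valence 4) → 0 H
  atom 6: N, bond orders sum to 3 (valence 3) → 0 H
Totals → C:5, H:7, N:1.
In Hill order: C5H7N.

C5H7N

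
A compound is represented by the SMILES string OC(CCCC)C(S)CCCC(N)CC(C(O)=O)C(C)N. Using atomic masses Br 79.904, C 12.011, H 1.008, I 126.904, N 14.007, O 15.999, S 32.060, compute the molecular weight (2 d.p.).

320.49 g/mol

First, the molecular formula is C15H32N2O3S (counting implicit H from valence).
  C: 15 × 12.011 = 180.165
  H: 32 × 1.008 = 32.256
  N: 2 × 14.007 = 28.014
  O: 3 × 15.999 = 47.997
  S: 1 × 32.060 = 32.060
Sum: 15×12.011 + 32×1.008 + 2×14.007 + 3×15.999 + 1×32.060 = 320.492 → 320.49 g/mol.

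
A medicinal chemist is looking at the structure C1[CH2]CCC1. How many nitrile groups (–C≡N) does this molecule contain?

Scan the SMILES for the nitrile motif — none present.

0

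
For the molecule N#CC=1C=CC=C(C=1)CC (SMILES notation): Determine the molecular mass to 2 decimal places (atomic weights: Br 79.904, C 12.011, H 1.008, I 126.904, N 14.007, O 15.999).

First, the molecular formula is C9H9N (counting implicit H from valence).
  C: 9 × 12.011 = 108.099
  H: 9 × 1.008 = 9.072
  N: 1 × 14.007 = 14.007
Sum: 9×12.011 + 9×1.008 + 1×14.007 = 131.178 → 131.18 g/mol.

131.18 g/mol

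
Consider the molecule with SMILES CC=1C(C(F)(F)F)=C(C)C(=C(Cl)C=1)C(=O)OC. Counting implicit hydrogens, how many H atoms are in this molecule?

Walk through each heavy atom and fill implicit hydrogens from standard valence (C 4, N 3, O 2, S 2, halogen 1):
  atom 1: C, bond orders sum to 1 (valence 4) → 3 H
  atom 2: C, bond orders sum to 4 (valence 4) → 0 H
  atom 3: C, bond orders sum to 4 (valence 4) → 0 H
  atom 4: C, bond orders sum to 4 (valence 4) → 0 H
  atom 5: F (halogen, monovalent) → 0 H
  atom 6: F (halogen, monovalent) → 0 H
  atom 7: F (halogen, monovalent) → 0 H
  atom 8: C, bond orders sum to 4 (valence 4) → 0 H
  atom 9: C, bond orders sum to 1 (valence 4) → 3 H
  atom 10: C, bond orders sum to 4 (valence 4) → 0 H
  atom 11: C, bond orders sum to 4 (valence 4) → 0 H
  atom 12: Cl (halogen, monovalent) → 0 H
  atom 13: C, bond orders sum to 3 (valence 4) → 1 H
  atom 14: C, bond orders sum to 4 (valence 4) → 0 H
  atom 15: O, bond orders sum to 2 (valence 2) → 0 H
  atom 16: O, bond orders sum to 2 (valence 2) → 0 H
  atom 17: C, bond orders sum to 1 (valence 4) → 3 H
Total hydrogens: 10.

10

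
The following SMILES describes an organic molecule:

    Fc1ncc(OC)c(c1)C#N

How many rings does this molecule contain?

1

In SMILES, each pair of matching ring-closure digits denotes one ring-closing bond; the number of such bonds equals the number of independent rings.
Ring-closure bonds here: 1.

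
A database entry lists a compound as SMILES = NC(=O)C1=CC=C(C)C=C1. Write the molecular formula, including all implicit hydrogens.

Walk through each heavy atom and fill implicit hydrogens from standard valence (C 4, N 3, O 2, S 2, halogen 1):
  atom 1: N, bond orders sum to 1 (valence 3) → 2 H
  atom 2: C, bond orders sum to 4 (valence 4) → 0 H
  atom 3: O, bond orders sum to 2 (valence 2) → 0 H
  atom 4: C, bond orders sum to 4 (valence 4) → 0 H
  atom 5: C, bond orders sum to 3 (valence 4) → 1 H
  atom 6: C, bond orders sum to 3 (valence 4) → 1 H
  atom 7: C, bond orders sum to 4 (valence 4) → 0 H
  atom 8: C, bond orders sum to 1 (valence 4) → 3 H
  atom 9: C, bond orders sum to 3 (valence 4) → 1 H
  atom 10: C, bond orders sum to 3 (valence 4) → 1 H
Totals → C:8, H:9, N:1, O:1.
In Hill order: C8H9NO.

C8H9NO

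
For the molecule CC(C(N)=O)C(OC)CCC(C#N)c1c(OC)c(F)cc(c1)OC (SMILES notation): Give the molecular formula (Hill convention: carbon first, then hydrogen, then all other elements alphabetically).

C17H23FN2O4

Walk through each heavy atom and fill implicit hydrogens from standard valence (C 4, N 3, O 2, S 2, halogen 1); for lowercase aromatic atoms, an aromatic c carries 1 H when it has two neighbours and 0 H with three, and aromatic n carries 0 H:
  atom 1: C, bond orders sum to 1 (valence 4) → 3 H
  atom 2: C, bond orders sum to 3 (valence 4) → 1 H
  atom 3: C, bond orders sum to 4 (valence 4) → 0 H
  atom 4: N, bond orders sum to 1 (valence 3) → 2 H
  atom 5: O, bond orders sum to 2 (valence 2) → 0 H
  atom 6: C, bond orders sum to 3 (valence 4) → 1 H
  atom 7: O, bond orders sum to 2 (valence 2) → 0 H
  atom 8: C, bond orders sum to 1 (valence 4) → 3 H
  atom 9: C, bond orders sum to 2 (valence 4) → 2 H
  atom 10: C, bond orders sum to 2 (valence 4) → 2 H
  atom 11: C, bond orders sum to 3 (valence 4) → 1 H
  atom 12: C, bond orders sum to 4 (valence 4) → 0 H
  atom 13: N, bond orders sum to 3 (valence 3) → 0 H
  atom 14: aromatic c, 3 neighbours → 0 H
  atom 15: aromatic c, 3 neighbours → 0 H
  atom 16: O, bond orders sum to 2 (valence 2) → 0 H
  atom 17: C, bond orders sum to 1 (valence 4) → 3 H
  atom 18: aromatic c, 3 neighbours → 0 H
  atom 19: F (halogen, monovalent) → 0 H
  atom 20: aromatic c, 2 neighbours → 1 H
  atom 21: aromatic c, 3 neighbours → 0 H
  atom 22: aromatic c, 2 neighbours → 1 H
  atom 23: O, bond orders sum to 2 (valence 2) → 0 H
  atom 24: C, bond orders sum to 1 (valence 4) → 3 H
Totals → C:17, H:23, F:1, N:2, O:4.
In Hill order: C17H23FN2O4.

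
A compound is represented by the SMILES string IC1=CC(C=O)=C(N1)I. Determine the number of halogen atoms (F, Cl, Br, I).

2

Halogen atoms appear at heavy-atom positions 1, 9 (2×I).
Other groups present: 1 aldehyde.
Halogen count: 2.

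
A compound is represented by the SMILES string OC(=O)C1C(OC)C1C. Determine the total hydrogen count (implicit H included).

10

Walk through each heavy atom and fill implicit hydrogens from standard valence (C 4, N 3, O 2, S 2, halogen 1):
  atom 1: O, bond orders sum to 1 (valence 2) → 1 H
  atom 2: C, bond orders sum to 4 (valence 4) → 0 H
  atom 3: O, bond orders sum to 2 (valence 2) → 0 H
  atom 4: C, bond orders sum to 3 (valence 4) → 1 H
  atom 5: C, bond orders sum to 3 (valence 4) → 1 H
  atom 6: O, bond orders sum to 2 (valence 2) → 0 H
  atom 7: C, bond orders sum to 1 (valence 4) → 3 H
  atom 8: C, bond orders sum to 3 (valence 4) → 1 H
  atom 9: C, bond orders sum to 1 (valence 4) → 3 H
Total hydrogens: 10.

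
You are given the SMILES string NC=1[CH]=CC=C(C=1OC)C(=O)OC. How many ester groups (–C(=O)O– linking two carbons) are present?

The ester motif appears at heavy-atom position 10 in the SMILES.
Other groups present: 1 ether, 1 primary amine.
Ester count: 1.

1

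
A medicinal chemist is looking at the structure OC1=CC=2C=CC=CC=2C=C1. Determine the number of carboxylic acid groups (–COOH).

Scan the SMILES for the carboxylic acid motif — none present.
Groups that are present: 1 hydroxyl.

0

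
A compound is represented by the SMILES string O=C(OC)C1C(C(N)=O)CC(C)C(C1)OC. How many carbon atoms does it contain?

Count every carbon token in the SMILES (each C, including those in ring-closure positions and inside branches).
Carbon count: 11.

11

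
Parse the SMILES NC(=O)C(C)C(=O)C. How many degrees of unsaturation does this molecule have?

Degree of unsaturation = (number of rings) + (number of π bonds).
Ring closures in the SMILES: 0.
π bonds: 2 double bonds (each 1 DoU) → 2 DoU from unsaturation.
Total DoU = 0 + 2 = 2.

2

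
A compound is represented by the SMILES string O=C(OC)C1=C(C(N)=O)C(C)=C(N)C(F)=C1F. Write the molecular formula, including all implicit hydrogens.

C10H10F2N2O3

Walk through each heavy atom and fill implicit hydrogens from standard valence (C 4, N 3, O 2, S 2, halogen 1):
  atom 1: O, bond orders sum to 2 (valence 2) → 0 H
  atom 2: C, bond orders sum to 4 (valence 4) → 0 H
  atom 3: O, bond orders sum to 2 (valence 2) → 0 H
  atom 4: C, bond orders sum to 1 (valence 4) → 3 H
  atom 5: C, bond orders sum to 4 (valence 4) → 0 H
  atom 6: C, bond orders sum to 4 (valence 4) → 0 H
  atom 7: C, bond orders sum to 4 (valence 4) → 0 H
  atom 8: N, bond orders sum to 1 (valence 3) → 2 H
  atom 9: O, bond orders sum to 2 (valence 2) → 0 H
  atom 10: C, bond orders sum to 4 (valence 4) → 0 H
  atom 11: C, bond orders sum to 1 (valence 4) → 3 H
  atom 12: C, bond orders sum to 4 (valence 4) → 0 H
  atom 13: N, bond orders sum to 1 (valence 3) → 2 H
  atom 14: C, bond orders sum to 4 (valence 4) → 0 H
  atom 15: F (halogen, monovalent) → 0 H
  atom 16: C, bond orders sum to 4 (valence 4) → 0 H
  atom 17: F (halogen, monovalent) → 0 H
Totals → C:10, H:10, F:2, N:2, O:3.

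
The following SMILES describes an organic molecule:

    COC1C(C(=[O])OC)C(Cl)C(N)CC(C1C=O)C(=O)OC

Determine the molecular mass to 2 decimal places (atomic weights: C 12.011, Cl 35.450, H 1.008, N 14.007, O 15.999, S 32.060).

First, the molecular formula is C13H20ClNO6 (counting implicit H from valence).
  C: 13 × 12.011 = 156.143
  Cl: 1 × 35.450 = 35.450
  H: 20 × 1.008 = 20.160
  N: 1 × 14.007 = 14.007
  O: 6 × 15.999 = 95.994
Sum: 13×12.011 + 1×35.450 + 20×1.008 + 1×14.007 + 6×15.999 = 321.754 → 321.75 g/mol.

321.75 g/mol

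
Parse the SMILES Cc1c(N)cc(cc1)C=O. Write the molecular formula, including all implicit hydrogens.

C8H9NO

Walk through each heavy atom and fill implicit hydrogens from standard valence (C 4, N 3, O 2, S 2, halogen 1); for lowercase aromatic atoms, an aromatic c carries 1 H when it has two neighbours and 0 H with three, and aromatic n carries 0 H:
  atom 1: C, bond orders sum to 1 (valence 4) → 3 H
  atom 2: aromatic c, 3 neighbours → 0 H
  atom 3: aromatic c, 3 neighbours → 0 H
  atom 4: N, bond orders sum to 1 (valence 3) → 2 H
  atom 5: aromatic c, 2 neighbours → 1 H
  atom 6: aromatic c, 3 neighbours → 0 H
  atom 7: aromatic c, 2 neighbours → 1 H
  atom 8: aromatic c, 2 neighbours → 1 H
  atom 9: C, bond orders sum to 3 (valence 4) → 1 H
  atom 10: O, bond orders sum to 2 (valence 2) → 0 H
Totals → C:8, H:9, N:1, O:1.
In Hill order: C8H9NO.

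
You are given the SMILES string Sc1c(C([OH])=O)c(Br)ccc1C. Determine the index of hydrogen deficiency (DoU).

5

Molecular formula: C8H7BrO2S.
DoU = (2C + 2 + N − H − X) / 2, where X is the halogen count and O/S are ignored.
    = (2·8 + 2 + 0 − 7 − 1) / 2 = 10 / 2 = 5.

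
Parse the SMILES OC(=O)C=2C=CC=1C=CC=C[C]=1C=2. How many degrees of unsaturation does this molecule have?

8

Degree of unsaturation = (number of rings) + (number of π bonds).
Ring closures in the SMILES: 2.
π bonds: 6 double bonds (each 1 DoU) → 6 DoU from unsaturation.
Total DoU = 2 + 6 = 8.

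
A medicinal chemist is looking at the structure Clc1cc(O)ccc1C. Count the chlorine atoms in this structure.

Scan the SMILES for Cl atoms (remember two-letter symbols like Cl and Br are single atoms).
Chlorine count: 1.

1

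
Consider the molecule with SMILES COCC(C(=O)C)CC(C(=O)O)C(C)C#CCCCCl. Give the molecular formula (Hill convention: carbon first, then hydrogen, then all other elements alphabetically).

Walk through each heavy atom and fill implicit hydrogens from standard valence (C 4, N 3, O 2, S 2, halogen 1):
  atom 1: C, bond orders sum to 1 (valence 4) → 3 H
  atom 2: O, bond orders sum to 2 (valence 2) → 0 H
  atom 3: C, bond orders sum to 2 (valence 4) → 2 H
  atom 4: C, bond orders sum to 3 (valence 4) → 1 H
  atom 5: C, bond orders sum to 4 (valence 4) → 0 H
  atom 6: O, bond orders sum to 2 (valence 2) → 0 H
  atom 7: C, bond orders sum to 1 (valence 4) → 3 H
  atom 8: C, bond orders sum to 2 (valence 4) → 2 H
  atom 9: C, bond orders sum to 3 (valence 4) → 1 H
  atom 10: C, bond orders sum to 4 (valence 4) → 0 H
  atom 11: O, bond orders sum to 2 (valence 2) → 0 H
  atom 12: O, bond orders sum to 1 (valence 2) → 1 H
  atom 13: C, bond orders sum to 3 (valence 4) → 1 H
  atom 14: C, bond orders sum to 1 (valence 4) → 3 H
  atom 15: C, bond orders sum to 4 (valence 4) → 0 H
  atom 16: C, bond orders sum to 4 (valence 4) → 0 H
  atom 17: C, bond orders sum to 2 (valence 4) → 2 H
  atom 18: C, bond orders sum to 2 (valence 4) → 2 H
  atom 19: C, bond orders sum to 2 (valence 4) → 2 H
  atom 20: Cl (halogen, monovalent) → 0 H
Totals → C:15, H:23, Cl:1, O:4.

C15H23ClO4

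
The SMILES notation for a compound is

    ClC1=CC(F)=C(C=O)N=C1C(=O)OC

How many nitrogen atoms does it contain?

Scan the SMILES for N atoms (remember two-letter symbols like Cl and Br are single atoms).
Nitrogen count: 1.

1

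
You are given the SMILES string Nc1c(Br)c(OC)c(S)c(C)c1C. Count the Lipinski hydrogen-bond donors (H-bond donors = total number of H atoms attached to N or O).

2

Donors: find every N or O and count the H atoms it carries.
  atom 1 (N): bond orders sum to 1 → 2 H
  atom 6 (O): bond orders sum to 2 → 0 H
Lipinski HBD = 2.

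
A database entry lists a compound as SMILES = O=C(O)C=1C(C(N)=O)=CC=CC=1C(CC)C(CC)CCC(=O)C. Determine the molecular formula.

Walk through each heavy atom and fill implicit hydrogens from standard valence (C 4, N 3, O 2, S 2, halogen 1):
  atom 1: O, bond orders sum to 2 (valence 2) → 0 H
  atom 2: C, bond orders sum to 4 (valence 4) → 0 H
  atom 3: O, bond orders sum to 1 (valence 2) → 1 H
  atom 4: C, bond orders sum to 4 (valence 4) → 0 H
  atom 5: C, bond orders sum to 4 (valence 4) → 0 H
  atom 6: C, bond orders sum to 4 (valence 4) → 0 H
  atom 7: N, bond orders sum to 1 (valence 3) → 2 H
  atom 8: O, bond orders sum to 2 (valence 2) → 0 H
  atom 9: C, bond orders sum to 3 (valence 4) → 1 H
  atom 10: C, bond orders sum to 3 (valence 4) → 1 H
  atom 11: C, bond orders sum to 3 (valence 4) → 1 H
  atom 12: C, bond orders sum to 4 (valence 4) → 0 H
  atom 13: C, bond orders sum to 3 (valence 4) → 1 H
  atom 14: C, bond orders sum to 2 (valence 4) → 2 H
  atom 15: C, bond orders sum to 1 (valence 4) → 3 H
  atom 16: C, bond orders sum to 3 (valence 4) → 1 H
  atom 17: C, bond orders sum to 2 (valence 4) → 2 H
  atom 18: C, bond orders sum to 1 (valence 4) → 3 H
  atom 19: C, bond orders sum to 2 (valence 4) → 2 H
  atom 20: C, bond orders sum to 2 (valence 4) → 2 H
  atom 21: C, bond orders sum to 4 (valence 4) → 0 H
  atom 22: O, bond orders sum to 2 (valence 2) → 0 H
  atom 23: C, bond orders sum to 1 (valence 4) → 3 H
Totals → C:18, H:25, N:1, O:4.
In Hill order: C18H25NO4.

C18H25NO4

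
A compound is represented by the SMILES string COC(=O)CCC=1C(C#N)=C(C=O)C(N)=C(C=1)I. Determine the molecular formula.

C12H11IN2O3

Walk through each heavy atom and fill implicit hydrogens from standard valence (C 4, N 3, O 2, S 2, halogen 1):
  atom 1: C, bond orders sum to 1 (valence 4) → 3 H
  atom 2: O, bond orders sum to 2 (valence 2) → 0 H
  atom 3: C, bond orders sum to 4 (valence 4) → 0 H
  atom 4: O, bond orders sum to 2 (valence 2) → 0 H
  atom 5: C, bond orders sum to 2 (valence 4) → 2 H
  atom 6: C, bond orders sum to 2 (valence 4) → 2 H
  atom 7: C, bond orders sum to 4 (valence 4) → 0 H
  atom 8: C, bond orders sum to 4 (valence 4) → 0 H
  atom 9: C, bond orders sum to 4 (valence 4) → 0 H
  atom 10: N, bond orders sum to 3 (valence 3) → 0 H
  atom 11: C, bond orders sum to 4 (valence 4) → 0 H
  atom 12: C, bond orders sum to 3 (valence 4) → 1 H
  atom 13: O, bond orders sum to 2 (valence 2) → 0 H
  atom 14: C, bond orders sum to 4 (valence 4) → 0 H
  atom 15: N, bond orders sum to 1 (valence 3) → 2 H
  atom 16: C, bond orders sum to 4 (valence 4) → 0 H
  atom 17: C, bond orders sum to 3 (valence 4) → 1 H
  atom 18: I (halogen, monovalent) → 0 H
Totals → C:12, H:11, I:1, N:2, O:3.
In Hill order: C12H11IN2O3.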